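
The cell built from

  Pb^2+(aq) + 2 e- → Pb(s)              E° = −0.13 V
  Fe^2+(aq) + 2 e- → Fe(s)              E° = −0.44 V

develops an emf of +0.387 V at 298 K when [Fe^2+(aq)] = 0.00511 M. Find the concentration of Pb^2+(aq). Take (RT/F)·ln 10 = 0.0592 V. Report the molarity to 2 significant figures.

2.0 M

The Pb²⁺/Pb couple has the larger reduction potential, so it is the cathode: E°cell = −0.13 − (−0.44) = +0.31 V and n = 2.
From the Nernst equation, log Q = n(E° − E)/0.0592 = 2·(+0.31 − (+0.387))/0.0592 = −2.601.
Balancing electrons gives Pb^2+(aq) + Fe(s) → Pb(s) + Fe^2+(aq); thus Q = [Fe^2+(aq)] / [Pb^2+(aq)].
Isolating [Pb^2+(aq)] in Q = 10^{−2.601} yields log [Pb^2+(aq)] = 0.309, i.e. 2.0 M.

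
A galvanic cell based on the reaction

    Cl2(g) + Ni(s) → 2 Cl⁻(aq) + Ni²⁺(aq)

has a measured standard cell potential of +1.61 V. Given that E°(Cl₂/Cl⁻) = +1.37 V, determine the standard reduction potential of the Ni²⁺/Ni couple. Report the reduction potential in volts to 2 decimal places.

−0.24 V

In the reaction as written the Cl₂/Cl⁻ couple is reduced (cathode) and Ni²⁺/Ni is oxidized (anode), so E°cell = E°(Cl₂/Cl⁻) − E°(Ni²⁺/Ni).
E°(Ni²⁺/Ni) = E°(cathode) − E°cell = +1.37 − (+1.61) = −0.24 V.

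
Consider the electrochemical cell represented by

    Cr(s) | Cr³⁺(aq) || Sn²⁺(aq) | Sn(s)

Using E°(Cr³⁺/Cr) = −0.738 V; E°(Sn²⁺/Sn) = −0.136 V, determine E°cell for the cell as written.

+0.602 V

By convention the left-hand electrode in cell notation is the anode (oxidation) and the right-hand electrode is the cathode (reduction).
E°cell = E°(right) − E°(left) = −0.136 − (−0.738) = +0.602 V.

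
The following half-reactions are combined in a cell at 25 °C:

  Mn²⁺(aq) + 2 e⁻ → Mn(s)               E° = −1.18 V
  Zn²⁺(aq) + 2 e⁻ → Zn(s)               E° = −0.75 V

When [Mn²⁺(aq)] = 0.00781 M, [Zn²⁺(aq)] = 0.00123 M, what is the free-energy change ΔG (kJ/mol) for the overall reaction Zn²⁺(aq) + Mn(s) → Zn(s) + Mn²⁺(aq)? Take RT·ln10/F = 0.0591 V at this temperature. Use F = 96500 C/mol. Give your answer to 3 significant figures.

With Zn²⁺/Zn reduced at the cathode, E°cell = −0.75 − (−1.18) = +0.43 V and n = 2.
Here Q = [Mn²⁺(aq)] / [Zn²⁺(aq)] = 6.35 (log Q = 0.803), giving E = +0.43 − (0.0591/2)·(0.803) = +0.4063 V.
ΔG = −nFE = −(2)(96500)(+0.4063) J/mol = −78.4 kJ/mol.

−78.4 kJ/mol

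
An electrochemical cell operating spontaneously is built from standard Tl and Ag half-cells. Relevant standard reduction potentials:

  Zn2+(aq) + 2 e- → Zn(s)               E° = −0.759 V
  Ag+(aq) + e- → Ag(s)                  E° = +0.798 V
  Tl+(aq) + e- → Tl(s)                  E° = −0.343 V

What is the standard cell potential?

+1.141 V

Of the two couples in this cell, the one with the more positive reduction potential is reduced at the cathode: here that is Ag⁺/Ag (+0.798 V); Tl⁺/Tl (−0.343 V) is the anode.
E°cell = E°(cathode) − E°(anode) = +0.798 − (−0.343) = +1.141 V.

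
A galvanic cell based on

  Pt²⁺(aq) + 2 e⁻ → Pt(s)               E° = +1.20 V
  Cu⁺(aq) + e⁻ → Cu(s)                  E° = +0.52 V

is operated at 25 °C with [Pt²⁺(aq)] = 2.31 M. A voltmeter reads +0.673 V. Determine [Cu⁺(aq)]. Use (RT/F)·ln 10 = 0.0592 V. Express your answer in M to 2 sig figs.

2.0 M

With Pt²⁺/Pt at the cathode and Cu⁺/Cu at the anode, E°cell = +1.20 − (+0.52) = +0.68 V (n = 2).
From the Nernst equation, log Q = n(E° − E)/0.0592 = 2·(+0.68 − (+0.673))/0.0592 = 0.236.
The balanced reaction is Pt²⁺(aq) + 2 Cu(s) → Pt(s) + 2 Cu⁺(aq), so Q = [Cu⁺(aq)]^2 / [Pt²⁺(aq)].
Solving for the unknown gives log [Cu⁺(aq)] = 0.300, so [Cu⁺(aq)] ≈ 2.0 M.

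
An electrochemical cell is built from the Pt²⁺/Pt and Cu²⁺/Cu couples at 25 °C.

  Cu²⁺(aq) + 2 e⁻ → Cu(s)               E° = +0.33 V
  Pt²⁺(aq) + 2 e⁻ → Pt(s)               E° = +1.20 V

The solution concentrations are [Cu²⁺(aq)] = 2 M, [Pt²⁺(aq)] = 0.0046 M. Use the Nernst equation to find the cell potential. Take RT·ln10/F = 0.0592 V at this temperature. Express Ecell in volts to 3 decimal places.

+0.792 V

Since E°(Pt²⁺/Pt) > E°(Cu²⁺/Cu), Pt²⁺/Pt serves as the cathode.
E°cell = E°cat − E°an = +1.20 − (+0.33) = +0.87 V; n = 2.
The balanced reaction is Pt²⁺(aq) + Cu(s) → Pt(s) + Cu²⁺(aq), so Q = [Cu²⁺(aq)] / [Pt²⁺(aq)] = 435 and log Q = 2.638.
Applying E = E° − (RT ln10/nF)·log Q gives +0.87 − (0.0592/2)(2.638) = +0.792 V.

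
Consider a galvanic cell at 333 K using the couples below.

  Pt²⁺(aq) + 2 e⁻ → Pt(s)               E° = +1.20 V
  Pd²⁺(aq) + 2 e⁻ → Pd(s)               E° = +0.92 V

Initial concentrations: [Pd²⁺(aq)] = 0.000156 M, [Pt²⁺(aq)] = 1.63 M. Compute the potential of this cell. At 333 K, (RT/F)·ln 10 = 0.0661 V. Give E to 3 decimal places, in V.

+0.413 V

Pt²⁺/Pt is reduced (cathode, E° = +1.20 V) and Pd²⁺/Pd is oxidized (anode).
E°cell = +1.20 − (+0.92) = +0.28 V, with n = 2 electrons transferred.
For the overall reaction Pt²⁺(aq) + Pd(s) → Pt(s) + Pd²⁺(aq), Q = [Pd²⁺(aq)] / [Pt²⁺(aq)] = 9.57×10^−5, giving log Q = −4.019.
Applying E = E° − (RT ln10/nF)·log Q gives +0.28 − (0.0661/2)(−4.019) = +0.413 V.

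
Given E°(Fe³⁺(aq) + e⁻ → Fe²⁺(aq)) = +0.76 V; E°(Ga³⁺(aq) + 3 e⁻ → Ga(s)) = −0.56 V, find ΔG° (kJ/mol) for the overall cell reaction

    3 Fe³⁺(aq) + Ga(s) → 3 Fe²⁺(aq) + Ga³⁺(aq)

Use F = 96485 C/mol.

−382 kJ/mol

In the reaction as written Fe³⁺(aq) is reduced, so the Fe³⁺/Fe²⁺ couple is the cathode and Ga³⁺/Ga is the anode.
E°cell = +0.76 − (−0.56) = +1.32 V; balancing electrons gives n = 3.
ΔG° = −nFE°cell = −(3)(96485)(+1.32) J/mol = −382 kJ/mol.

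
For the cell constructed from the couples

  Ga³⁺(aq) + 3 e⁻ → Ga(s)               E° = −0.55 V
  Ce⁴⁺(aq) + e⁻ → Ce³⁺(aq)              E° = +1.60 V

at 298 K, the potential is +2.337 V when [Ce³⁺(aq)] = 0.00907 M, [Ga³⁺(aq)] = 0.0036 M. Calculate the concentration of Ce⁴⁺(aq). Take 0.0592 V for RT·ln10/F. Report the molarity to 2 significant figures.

The Ce⁴⁺/Ce³⁺ couple has the larger reduction potential, so it is the cathode: E°cell = +1.60 − (−0.55) = +2.15 V and n = 3.
Rearranging E = E° − (0.0592/n)·log Q gives log Q = 3(+2.15 − (+2.337))/0.0592 = −9.476.
Balancing electrons gives 3 Ce⁴⁺(aq) + Ga(s) → 3 Ce³⁺(aq) + Ga³⁺(aq); thus Q = ([Ce³⁺(aq)]^3·[Ga³⁺(aq)]) / [Ce⁴⁺(aq)]^3.
Solving for the unknown gives log [Ce⁴⁺(aq)] = 0.302, so [Ce⁴⁺(aq)] ≈ 2.0 M.

2.0 M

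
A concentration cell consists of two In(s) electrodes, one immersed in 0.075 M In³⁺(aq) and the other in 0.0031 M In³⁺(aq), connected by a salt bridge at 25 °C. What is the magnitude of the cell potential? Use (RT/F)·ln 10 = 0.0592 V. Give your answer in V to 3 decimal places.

For a concentration cell E°cell = 0, since both electrodes use the same couple.
The compartment with the higher In³⁺(aq) concentration (0.075 M) acts as the cathode; ions are reduced there and produced at the dilute (0.0031 M) anode.
With n = 3, Ecell = −(0.0592/3)·log([dilute]/[conc]) = −(0.0592/3)·log(0.0031/0.075) = +0.027 V.

0.027 V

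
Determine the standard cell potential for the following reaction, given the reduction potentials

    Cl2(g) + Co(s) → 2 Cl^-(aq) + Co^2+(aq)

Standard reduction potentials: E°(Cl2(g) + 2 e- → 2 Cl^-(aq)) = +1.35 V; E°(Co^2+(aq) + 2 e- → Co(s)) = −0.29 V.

Cl2(g) gains electrons, so the Cl₂/Cl⁻ couple is the cathode; the Co²⁺/Co couple is the anode.
E°cell = E°(cathode) − E°(anode) = +1.35 − (−0.29) = +1.64 V.

+1.64 V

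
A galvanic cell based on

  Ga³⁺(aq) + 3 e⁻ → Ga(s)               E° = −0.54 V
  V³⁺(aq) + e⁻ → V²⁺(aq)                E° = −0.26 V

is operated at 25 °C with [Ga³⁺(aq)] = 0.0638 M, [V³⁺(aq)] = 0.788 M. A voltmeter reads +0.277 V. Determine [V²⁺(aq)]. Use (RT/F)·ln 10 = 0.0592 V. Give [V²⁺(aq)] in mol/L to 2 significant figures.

2.2 M

V³⁺/V²⁺ is the cathode (higher E°); E°cell = −0.26 − (−0.54) = +0.28 V with n = 3.
Since E = E° − (0.0592/n)·log Q, log Q = n(E° − E)/0.0592 = 0.152.
For 3 V³⁺(aq) + Ga(s) → 3 V²⁺(aq) + Ga³⁺(aq), the reaction quotient is Q = ([V²⁺(aq)]^3·[Ga³⁺(aq)]) / [V³⁺(aq)]^3.
Solving for the unknown gives log [V²⁺(aq)] = 0.346, so [V²⁺(aq)] ≈ 2.2 M.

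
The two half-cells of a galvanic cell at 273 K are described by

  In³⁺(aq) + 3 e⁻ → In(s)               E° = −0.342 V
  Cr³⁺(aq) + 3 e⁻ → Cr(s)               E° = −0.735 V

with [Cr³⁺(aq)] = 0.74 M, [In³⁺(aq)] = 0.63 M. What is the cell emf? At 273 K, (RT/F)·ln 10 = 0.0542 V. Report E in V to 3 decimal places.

+0.392 V

The In³⁺/In couple has the more positive E°, so it is the cathode; Cr³⁺/Cr is the anode.
E°cell = E°cat − E°an = −0.342 − (−0.735) = +0.393 V; n = 3.
For the overall reaction In³⁺(aq) + Cr(s) → In(s) + Cr³⁺(aq), Q = [Cr³⁺(aq)] / [In³⁺(aq)] = 1.17, giving log Q = 0.070.
E = E° − (0.0542/n)·log Q = +0.393 − (0.0542/3)(0.070) = +0.392 V.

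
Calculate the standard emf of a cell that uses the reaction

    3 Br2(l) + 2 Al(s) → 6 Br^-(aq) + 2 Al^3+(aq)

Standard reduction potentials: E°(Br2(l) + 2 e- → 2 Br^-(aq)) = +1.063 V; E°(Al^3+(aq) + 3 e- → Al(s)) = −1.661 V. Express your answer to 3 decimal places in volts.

+2.724 V

In the reaction as written, Br2(l) is reduced (cathode) and Al^3+(aq) is produced by oxidation at the anode.
E°cell = E°(cathode) − E°(anode) = +1.063 − (−1.661) = +2.724 V.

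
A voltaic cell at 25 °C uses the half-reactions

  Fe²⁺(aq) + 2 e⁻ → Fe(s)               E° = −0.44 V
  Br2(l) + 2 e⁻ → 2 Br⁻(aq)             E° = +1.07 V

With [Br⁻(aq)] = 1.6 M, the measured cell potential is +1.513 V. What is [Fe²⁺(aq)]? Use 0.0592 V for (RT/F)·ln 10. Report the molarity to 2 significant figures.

Br₂/Br⁻ is the cathode (higher E°); E°cell = +1.07 − (−0.44) = +1.51 V with n = 2.
Since E = E° − (0.0592/n)·log Q, log Q = n(E° − E)/0.0592 = −0.101.
The balanced reaction is Br2(l) + Fe(s) → 2 Br⁻(aq) + Fe²⁺(aq), so Q = [Br⁻(aq)]^2·[Fe²⁺(aq)].
Substituting the known concentrations and solving, log [Fe²⁺(aq)] = −0.509 and [Fe²⁺(aq)] = 0.31 M.

0.31 M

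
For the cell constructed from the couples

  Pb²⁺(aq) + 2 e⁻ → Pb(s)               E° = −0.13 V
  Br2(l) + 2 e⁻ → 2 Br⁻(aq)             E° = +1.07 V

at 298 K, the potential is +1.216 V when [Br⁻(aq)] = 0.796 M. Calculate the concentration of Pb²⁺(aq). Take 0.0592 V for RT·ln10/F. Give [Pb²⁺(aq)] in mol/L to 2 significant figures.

With Br₂/Br⁻ at the cathode and Pb²⁺/Pb at the anode, E°cell = +1.07 − (−0.13) = +1.20 V (n = 2).
Rearranging E = E° − (0.0592/n)·log Q gives log Q = 2(+1.20 − (+1.216))/0.0592 = −0.541.
Balancing electrons gives Br2(l) + Pb(s) → 2 Br⁻(aq) + Pb²⁺(aq); thus Q = [Br⁻(aq)]^2·[Pb²⁺(aq)].
Isolating [Pb²⁺(aq)] in Q = 10^{−0.541} yields log [Pb²⁺(aq)] = −0.343, i.e. 0.45 M.

0.45 M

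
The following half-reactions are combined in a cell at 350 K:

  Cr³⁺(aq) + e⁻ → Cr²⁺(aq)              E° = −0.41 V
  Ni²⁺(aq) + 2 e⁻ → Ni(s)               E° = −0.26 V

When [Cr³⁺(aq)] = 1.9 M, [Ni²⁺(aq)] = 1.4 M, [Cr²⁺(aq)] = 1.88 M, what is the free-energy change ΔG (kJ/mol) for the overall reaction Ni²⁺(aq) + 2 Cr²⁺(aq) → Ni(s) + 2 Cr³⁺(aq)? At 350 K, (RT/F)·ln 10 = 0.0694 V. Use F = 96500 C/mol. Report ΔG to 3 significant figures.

The standard cell potential is −0.26 − (−0.41) = +0.15 V, with n = 2 electrons in the balanced equation.
Q = [Cr³⁺(aq)]^2 / ([Ni²⁺(aq)]·[Cr²⁺(aq)]^2) = 0.73, so log Q = −0.137 and E = +0.15 − (0.0694/2)(−0.137) = +0.1548 V.
Finally ΔG = −nFE = −(2)(96500 C/mol)(+0.1548 V) = −29.9 kJ/mol.

−29.9 kJ/mol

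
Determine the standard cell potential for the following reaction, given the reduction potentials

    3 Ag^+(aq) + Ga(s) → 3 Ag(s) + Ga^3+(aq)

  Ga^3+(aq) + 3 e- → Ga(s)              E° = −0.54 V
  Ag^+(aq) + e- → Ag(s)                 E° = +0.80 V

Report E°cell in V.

In the reaction as written, Ag^+(aq) is reduced (cathode) and Ga^3+(aq) is produced by oxidation at the anode.
E°cell = E°(cathode) − E°(anode) = +0.80 − (−0.54) = +1.34 V.

+1.34 V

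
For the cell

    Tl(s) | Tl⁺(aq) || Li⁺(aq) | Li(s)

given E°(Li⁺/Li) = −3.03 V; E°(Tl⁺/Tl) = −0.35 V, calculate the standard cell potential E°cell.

−2.68 V

By convention the left-hand electrode in cell notation is the anode (oxidation) and the right-hand electrode is the cathode (reduction).
E°cell = E°(right) − E°(left) = −3.03 − (−0.35) = −2.68 V.
The negative sign shows that, as written, the cell would require an external voltage to drive the reaction.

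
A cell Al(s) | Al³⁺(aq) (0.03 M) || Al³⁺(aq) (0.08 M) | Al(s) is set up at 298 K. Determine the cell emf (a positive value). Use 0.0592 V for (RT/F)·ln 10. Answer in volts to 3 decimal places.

For a concentration cell E°cell = 0, since both electrodes use the same couple.
The compartment with the higher Al³⁺(aq) concentration (0.08 M) acts as the cathode; ions are reduced there and produced at the dilute (0.03 M) anode.
With n = 3, Ecell = −(0.0592/3)·log([dilute]/[conc]) = −(0.0592/3)·log(0.03/0.08) = +0.008 V.

0.008 V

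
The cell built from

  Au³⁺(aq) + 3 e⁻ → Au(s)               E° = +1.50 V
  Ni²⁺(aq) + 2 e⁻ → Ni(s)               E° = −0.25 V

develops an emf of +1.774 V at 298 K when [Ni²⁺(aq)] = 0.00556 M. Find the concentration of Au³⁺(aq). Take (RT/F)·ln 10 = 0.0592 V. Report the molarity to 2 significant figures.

0.0068 M

The Au³⁺/Au couple has the larger reduction potential, so it is the cathode: E°cell = +1.50 − (−0.25) = +1.75 V and n = 6.
Rearranging E = E° − (0.0592/n)·log Q gives log Q = 6(+1.75 − (+1.774))/0.0592 = −2.432.
The balanced reaction is 2 Au³⁺(aq) + 3 Ni(s) → 2 Au(s) + 3 Ni²⁺(aq), so Q = [Ni²⁺(aq)]^3 / [Au³⁺(aq)]^2.
Isolating [Au³⁺(aq)] in Q = 10^{−2.432} yields log [Au³⁺(aq)] = −2.166, i.e. 0.0068 M.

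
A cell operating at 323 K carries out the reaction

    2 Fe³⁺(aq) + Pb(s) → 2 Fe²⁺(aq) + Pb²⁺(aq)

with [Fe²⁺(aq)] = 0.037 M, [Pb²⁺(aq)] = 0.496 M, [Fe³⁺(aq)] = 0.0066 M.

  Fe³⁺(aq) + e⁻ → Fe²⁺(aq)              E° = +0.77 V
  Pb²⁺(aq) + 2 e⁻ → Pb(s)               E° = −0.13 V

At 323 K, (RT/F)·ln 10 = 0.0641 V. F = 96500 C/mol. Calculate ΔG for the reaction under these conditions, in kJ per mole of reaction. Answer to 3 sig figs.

−166 kJ/mol

E°cell = +0.77 − (−0.13) = +0.90 V; the balanced reaction transfers n = 2 electrons.
Here Q = ([Fe²⁺(aq)]^2·[Pb²⁺(aq)]) / [Fe³⁺(aq)]^2 = 15.6 (log Q = 1.193), giving E = +0.90 − (0.0641/2)·(1.193) = +0.8618 V.
ΔG = −nFE = −(2)(96500)(+0.8618) J/mol = −166 kJ/mol.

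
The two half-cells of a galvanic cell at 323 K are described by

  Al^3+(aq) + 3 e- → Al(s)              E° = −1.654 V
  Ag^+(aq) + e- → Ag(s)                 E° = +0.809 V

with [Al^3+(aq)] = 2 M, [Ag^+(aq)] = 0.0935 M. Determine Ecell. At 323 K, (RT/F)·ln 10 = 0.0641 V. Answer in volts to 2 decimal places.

+2.39 V

Since E°(Ag⁺/Ag) > E°(Al³⁺/Al), Ag⁺/Ag serves as the cathode.
E°cell = E°cat − E°an = +0.809 − (−1.654) = +2.463 V; n = 3.
For the overall reaction 3 Ag^+(aq) + Al(s) → 3 Ag(s) + Al^3+(aq), Q = [Al^3+(aq)] / [Ag^+(aq)]^3 = 2.45×10^3, giving log Q = 3.389.
By the Nernst equation, E = +2.463 − (0.0641/3)·(3.389) = +2.39 V.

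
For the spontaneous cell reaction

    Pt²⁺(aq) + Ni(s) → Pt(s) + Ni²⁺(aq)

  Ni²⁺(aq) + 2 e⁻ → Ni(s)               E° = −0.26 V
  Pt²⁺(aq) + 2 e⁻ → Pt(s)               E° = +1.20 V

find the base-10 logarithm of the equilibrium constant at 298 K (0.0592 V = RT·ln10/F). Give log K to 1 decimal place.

The Pt²⁺/Pt couple is reduced (cathode); E°cell = +1.20 − (−0.26) = +1.46 V with n = 2.
At equilibrium E = 0, so log K = nE°cell / 0.0592 = (2)(+1.46) / 0.0592 = 49.3.

log K = 49.3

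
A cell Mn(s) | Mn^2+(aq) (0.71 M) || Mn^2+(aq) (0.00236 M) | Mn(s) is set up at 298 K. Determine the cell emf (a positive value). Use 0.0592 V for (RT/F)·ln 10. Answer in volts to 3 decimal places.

0.073 V

For a concentration cell E°cell = 0, since both electrodes use the same couple.
The compartment with the higher Mn^2+(aq) concentration (0.71 M) acts as the cathode; ions are reduced there and produced at the dilute (0.00236 M) anode.
With n = 2, Ecell = −(0.0592/2)·log([dilute]/[conc]) = −(0.0592/2)·log(0.00236/0.71) = +0.073 V.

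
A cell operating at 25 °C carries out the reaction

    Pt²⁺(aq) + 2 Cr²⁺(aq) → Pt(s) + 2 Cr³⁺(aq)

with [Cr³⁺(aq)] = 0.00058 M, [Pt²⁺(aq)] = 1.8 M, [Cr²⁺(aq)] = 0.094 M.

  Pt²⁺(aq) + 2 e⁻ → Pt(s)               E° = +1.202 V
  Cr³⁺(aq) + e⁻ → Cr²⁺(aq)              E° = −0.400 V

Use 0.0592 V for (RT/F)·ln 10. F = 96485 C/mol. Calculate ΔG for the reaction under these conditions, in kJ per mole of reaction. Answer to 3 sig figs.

The standard cell potential is +1.202 − (−0.400) = +1.602 V, with n = 2 electrons in the balanced equation.
Q = [Cr³⁺(aq)]^2 / ([Pt²⁺(aq)]·[Cr²⁺(aq)]^2) = 2.12×10^−5, so log Q = −4.675 and E = +1.602 − (0.0592/2)(−4.675) = +1.7404 V.
ΔG = −nFE = −(2)(96485)(+1.7404) J/mol = −336 kJ/mol.

−336 kJ/mol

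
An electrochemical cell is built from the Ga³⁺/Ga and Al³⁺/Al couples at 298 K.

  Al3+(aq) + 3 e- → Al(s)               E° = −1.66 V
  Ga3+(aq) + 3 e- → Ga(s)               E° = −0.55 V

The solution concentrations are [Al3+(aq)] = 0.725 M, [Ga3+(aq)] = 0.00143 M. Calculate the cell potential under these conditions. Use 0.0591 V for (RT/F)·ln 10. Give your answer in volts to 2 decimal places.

+1.06 V

Ga³⁺/Ga is reduced (cathode, E° = −0.55 V) and Al³⁺/Al is oxidized (anode).
E°cell = −0.55 − (−1.66) = +1.11 V, with n = 3 electrons transferred.
For the overall reaction Ga3+(aq) + Al(s) → Ga(s) + Al3+(aq), Q = [Al3+(aq)] / [Ga3+(aq)] = 507, giving log Q = 2.705.
Applying E = E° − (RT ln10/nF)·log Q gives +1.11 − (0.0591/3)(2.705) = +1.06 V.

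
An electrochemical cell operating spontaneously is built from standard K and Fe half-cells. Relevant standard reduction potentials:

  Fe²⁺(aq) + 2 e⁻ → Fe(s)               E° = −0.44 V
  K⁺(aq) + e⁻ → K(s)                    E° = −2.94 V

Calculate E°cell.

The Fe²⁺/Fe couple has the higher E°, so Fe ion is reduced (cathode) and K is oxidized (anode).
E°cell = E°(cathode) − E°(anode) = −0.44 − (−2.94) = +2.50 V.

+2.50 V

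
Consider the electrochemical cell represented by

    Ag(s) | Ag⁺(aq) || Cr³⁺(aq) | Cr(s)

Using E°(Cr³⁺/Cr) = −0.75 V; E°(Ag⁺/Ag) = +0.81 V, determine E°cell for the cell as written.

By convention the left-hand electrode in cell notation is the anode (oxidation) and the right-hand electrode is the cathode (reduction).
E°cell = E°(right) − E°(left) = −0.75 − (+0.81) = −1.56 V.
The negative sign shows that, as written, the cell would require an external voltage to drive the reaction.

−1.56 V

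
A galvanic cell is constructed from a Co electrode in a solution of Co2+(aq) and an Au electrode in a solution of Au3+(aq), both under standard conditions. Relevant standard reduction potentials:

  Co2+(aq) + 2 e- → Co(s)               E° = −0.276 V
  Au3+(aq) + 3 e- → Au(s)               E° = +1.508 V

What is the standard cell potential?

The Au³⁺/Au couple has the higher E°, so Au ion is reduced (cathode) and Co is oxidized (anode).
E°cell = E°(cathode) − E°(anode) = +1.508 − (−0.276) = +1.784 V.

+1.784 V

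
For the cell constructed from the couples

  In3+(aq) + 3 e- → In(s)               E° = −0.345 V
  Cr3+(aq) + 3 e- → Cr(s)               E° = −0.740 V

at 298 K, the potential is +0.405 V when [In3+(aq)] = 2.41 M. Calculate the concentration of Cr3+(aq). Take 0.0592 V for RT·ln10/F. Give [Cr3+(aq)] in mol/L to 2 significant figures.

In³⁺/In is the cathode (higher E°); E°cell = −0.345 − (−0.740) = +0.395 V with n = 3.
Since E = E° − (0.0592/n)·log Q, log Q = n(E° − E)/0.0592 = −0.507.
For In3+(aq) + Cr(s) → In(s) + Cr3+(aq), the reaction quotient is Q = [Cr3+(aq)] / [In3+(aq)].
Isolating [Cr3+(aq)] in Q = 10^{−0.507} yields log [Cr3+(aq)] = −0.125, i.e. 0.75 M.

0.75 M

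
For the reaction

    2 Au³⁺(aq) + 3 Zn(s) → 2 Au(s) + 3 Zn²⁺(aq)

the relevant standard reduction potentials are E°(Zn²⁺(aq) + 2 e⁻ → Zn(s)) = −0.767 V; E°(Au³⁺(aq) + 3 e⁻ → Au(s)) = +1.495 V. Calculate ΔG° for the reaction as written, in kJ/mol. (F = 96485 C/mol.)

In the reaction as written Au³⁺(aq) is reduced, so the Au³⁺/Au couple is the cathode and Zn²⁺/Zn is the anode.
E°cell = +1.495 − (−0.767) = +2.262 V; balancing electrons gives n = 6.
ΔG° = −nFE°cell = −(6)(96485)(+2.262) J/mol = −1309 kJ/mol.

−1309 kJ/mol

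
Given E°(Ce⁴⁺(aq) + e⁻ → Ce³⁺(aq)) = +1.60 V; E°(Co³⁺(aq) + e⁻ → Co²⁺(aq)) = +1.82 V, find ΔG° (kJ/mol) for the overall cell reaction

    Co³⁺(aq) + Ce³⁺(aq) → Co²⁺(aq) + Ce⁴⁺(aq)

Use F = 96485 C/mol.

In the reaction as written Co³⁺(aq) is reduced, so the Co³⁺/Co²⁺ couple is the cathode and Ce⁴⁺/Ce³⁺ is the anode.
E°cell = +1.82 − (+1.60) = +0.22 V; balancing electrons gives n = 1.
ΔG° = −nFE°cell = −(1)(96485)(+0.22) J/mol = −21.2 kJ/mol.

−21.2 kJ/mol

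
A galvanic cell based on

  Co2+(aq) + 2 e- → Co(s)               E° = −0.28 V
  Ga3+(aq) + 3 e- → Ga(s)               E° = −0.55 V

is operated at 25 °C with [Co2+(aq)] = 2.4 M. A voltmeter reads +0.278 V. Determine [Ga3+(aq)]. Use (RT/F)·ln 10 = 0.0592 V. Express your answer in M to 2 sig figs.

With Co²⁺/Co at the cathode and Ga³⁺/Ga at the anode, E°cell = −0.28 − (−0.55) = +0.27 V (n = 6).
From the Nernst equation, log Q = n(E° − E)/0.0592 = 6·(+0.27 − (+0.278))/0.0592 = −0.811.
The balanced reaction is 3 Co2+(aq) + 2 Ga(s) → 3 Co(s) + 2 Ga3+(aq), so Q = [Ga3+(aq)]^2 / [Co2+(aq)]^3.
Solving for the unknown gives log [Ga3+(aq)] = 0.165, so [Ga3+(aq)] ≈ 1.5 M.

1.5 M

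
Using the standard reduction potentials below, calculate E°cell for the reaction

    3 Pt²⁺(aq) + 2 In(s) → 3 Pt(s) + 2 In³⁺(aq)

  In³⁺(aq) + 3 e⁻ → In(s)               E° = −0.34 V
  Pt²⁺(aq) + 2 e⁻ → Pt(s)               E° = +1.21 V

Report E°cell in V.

+1.55 V

Pt²⁺(aq) gains electrons, so the Pt²⁺/Pt couple is the cathode; the In³⁺/In couple is the anode.
E°cell = E°(cathode) − E°(anode) = +1.21 − (−0.34) = +1.55 V.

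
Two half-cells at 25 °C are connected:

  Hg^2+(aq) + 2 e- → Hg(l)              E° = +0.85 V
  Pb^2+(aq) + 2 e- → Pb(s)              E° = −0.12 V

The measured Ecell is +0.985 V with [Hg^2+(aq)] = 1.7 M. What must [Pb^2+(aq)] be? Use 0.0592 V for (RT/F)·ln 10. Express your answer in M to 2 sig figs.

0.53 M

With Hg²⁺/Hg at the cathode and Pb²⁺/Pb at the anode, E°cell = +0.85 − (−0.12) = +0.97 V (n = 2).
Since E = E° − (0.0592/n)·log Q, log Q = n(E° − E)/0.0592 = −0.507.
For Hg^2+(aq) + Pb(s) → Hg(l) + Pb^2+(aq), the reaction quotient is Q = [Pb^2+(aq)] / [Hg^2+(aq)].
Isolating [Pb^2+(aq)] in Q = 10^{−0.507} yields log [Pb^2+(aq)] = −0.277, i.e. 0.53 M.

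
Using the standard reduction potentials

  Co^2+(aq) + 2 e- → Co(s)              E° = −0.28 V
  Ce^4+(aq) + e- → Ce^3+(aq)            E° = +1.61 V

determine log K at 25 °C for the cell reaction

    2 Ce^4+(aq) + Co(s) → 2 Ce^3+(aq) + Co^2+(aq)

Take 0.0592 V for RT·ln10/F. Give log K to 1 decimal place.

log K = 63.9

The Ce⁴⁺/Ce³⁺ couple is reduced (cathode); E°cell = +1.61 − (−0.28) = +1.89 V with n = 2.
At equilibrium E = 0, so log K = nE°cell / 0.0592 = (2)(+1.89) / 0.0592 = 63.9.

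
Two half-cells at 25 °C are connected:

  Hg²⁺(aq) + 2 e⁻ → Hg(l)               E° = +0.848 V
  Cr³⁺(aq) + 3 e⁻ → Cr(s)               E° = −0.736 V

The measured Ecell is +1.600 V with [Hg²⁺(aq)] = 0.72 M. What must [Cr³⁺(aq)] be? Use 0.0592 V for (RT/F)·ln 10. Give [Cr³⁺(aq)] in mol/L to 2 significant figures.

Hg²⁺/Hg is the cathode (higher E°); E°cell = +0.848 − (−0.736) = +1.584 V with n = 6.
Rearranging E = E° − (0.0592/n)·log Q gives log Q = 6(+1.584 − (+1.600))/0.0592 = −1.622.
Balancing electrons gives 3 Hg²⁺(aq) + 2 Cr(s) → 3 Hg(l) + 2 Cr³⁺(aq); thus Q = [Cr³⁺(aq)]^2 / [Hg²⁺(aq)]^3.
Substituting the known concentrations and solving, log [Cr³⁺(aq)] = −1.025 and [Cr³⁺(aq)] = 0.094 M.

0.094 M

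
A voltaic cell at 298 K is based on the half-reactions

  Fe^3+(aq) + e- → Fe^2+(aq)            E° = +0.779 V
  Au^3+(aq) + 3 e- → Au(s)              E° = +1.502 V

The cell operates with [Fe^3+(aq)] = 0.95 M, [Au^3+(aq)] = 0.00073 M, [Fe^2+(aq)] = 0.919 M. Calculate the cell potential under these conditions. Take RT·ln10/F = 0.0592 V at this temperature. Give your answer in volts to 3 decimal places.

+0.660 V

The Au³⁺/Au couple has the more positive E°, so it is the cathode; Fe³⁺/Fe²⁺ is the anode.
E°cell = E°cat − E°an = +1.502 − (+0.779) = +0.723 V; n = 3.
For the overall reaction Au^3+(aq) + 3 Fe^2+(aq) → Au(s) + 3 Fe^3+(aq), Q = [Fe^3+(aq)]^3 / ([Au^3+(aq)]·[Fe^2+(aq)]^3) = 1.51×10^3, giving log Q = 3.180.
By the Nernst equation, E = +0.723 − (0.0592/3)·(3.180) = +0.660 V.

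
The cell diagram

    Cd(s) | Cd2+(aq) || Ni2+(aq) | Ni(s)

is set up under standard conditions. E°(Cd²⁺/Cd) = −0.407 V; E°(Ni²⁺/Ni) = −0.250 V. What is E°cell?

+0.157 V

By convention the left-hand electrode in cell notation is the anode (oxidation) and the right-hand electrode is the cathode (reduction).
E°cell = E°(right) − E°(left) = −0.250 − (−0.407) = +0.157 V.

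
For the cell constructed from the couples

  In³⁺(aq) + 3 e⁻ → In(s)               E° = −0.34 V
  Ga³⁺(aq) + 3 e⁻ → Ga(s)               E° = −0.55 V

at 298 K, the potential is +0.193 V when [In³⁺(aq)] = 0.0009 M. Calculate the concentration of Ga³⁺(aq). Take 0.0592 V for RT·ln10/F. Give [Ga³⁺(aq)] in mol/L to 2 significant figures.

With In³⁺/In at the cathode and Ga³⁺/Ga at the anode, E°cell = −0.34 − (−0.55) = +0.21 V (n = 3).
Since E = E° − (0.0592/n)·log Q, log Q = n(E° − E)/0.0592 = 0.861.
For In³⁺(aq) + Ga(s) → In(s) + Ga³⁺(aq), the reaction quotient is Q = [Ga³⁺(aq)] / [In³⁺(aq)].
Solving for the unknown gives log [Ga³⁺(aq)] = −2.185, so [Ga³⁺(aq)] ≈ 0.0065 M.

0.0065 M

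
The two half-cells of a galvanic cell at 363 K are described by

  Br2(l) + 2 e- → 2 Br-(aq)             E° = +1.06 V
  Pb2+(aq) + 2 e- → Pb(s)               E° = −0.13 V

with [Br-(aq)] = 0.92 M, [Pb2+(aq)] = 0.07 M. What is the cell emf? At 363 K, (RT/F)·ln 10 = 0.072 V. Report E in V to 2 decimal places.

+1.23 V

Br₂/Br⁻ is reduced (cathode, E° = +1.06 V) and Pb²⁺/Pb is oxidized (anode).
The standard potential is +1.06 − (−0.13) = +1.19 V and the balanced reaction transfers n = 2 electrons.
For the overall reaction Br2(l) + Pb(s) → 2 Br-(aq) + Pb2+(aq), Q = [Br-(aq)]^2·[Pb2+(aq)] = 0.0592, giving log Q = −1.227.
By the Nernst equation, E = +1.19 − (0.072/2)·(−1.227) = +1.23 V.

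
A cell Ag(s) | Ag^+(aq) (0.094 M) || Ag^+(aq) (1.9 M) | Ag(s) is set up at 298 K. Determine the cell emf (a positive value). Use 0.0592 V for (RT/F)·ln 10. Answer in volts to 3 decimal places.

0.077 V

For a concentration cell E°cell = 0, since both electrodes use the same couple.
The compartment with the higher Ag^+(aq) concentration (1.9 M) acts as the cathode; ions are reduced there and produced at the dilute (0.094 M) anode.
With n = 1, Ecell = −(0.0592/1)·log([dilute]/[conc]) = −(0.0592/1)·log(0.094/1.9) = +0.077 V.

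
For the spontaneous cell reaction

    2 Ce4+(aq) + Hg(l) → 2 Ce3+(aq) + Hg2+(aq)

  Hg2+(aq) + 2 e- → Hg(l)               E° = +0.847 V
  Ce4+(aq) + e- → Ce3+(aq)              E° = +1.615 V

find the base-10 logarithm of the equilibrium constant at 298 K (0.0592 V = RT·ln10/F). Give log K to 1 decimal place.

The Ce⁴⁺/Ce³⁺ couple is reduced (cathode); E°cell = +1.615 − (+0.847) = +0.768 V with n = 2.
At equilibrium E = 0, so log K = nE°cell / 0.0592 = (2)(+0.768) / 0.0592 = 25.9.

log K = 25.9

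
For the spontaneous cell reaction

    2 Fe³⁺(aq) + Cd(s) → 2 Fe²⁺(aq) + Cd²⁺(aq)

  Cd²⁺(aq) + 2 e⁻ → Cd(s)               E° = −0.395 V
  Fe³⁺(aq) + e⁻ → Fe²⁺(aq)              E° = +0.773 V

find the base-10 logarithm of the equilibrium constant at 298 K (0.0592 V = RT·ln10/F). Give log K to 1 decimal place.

The Fe³⁺/Fe²⁺ couple is reduced (cathode); E°cell = +0.773 − (−0.395) = +1.168 V with n = 2.
At equilibrium E = 0, so log K = nE°cell / 0.0592 = (2)(+1.168) / 0.0592 = 39.5.

log K = 39.5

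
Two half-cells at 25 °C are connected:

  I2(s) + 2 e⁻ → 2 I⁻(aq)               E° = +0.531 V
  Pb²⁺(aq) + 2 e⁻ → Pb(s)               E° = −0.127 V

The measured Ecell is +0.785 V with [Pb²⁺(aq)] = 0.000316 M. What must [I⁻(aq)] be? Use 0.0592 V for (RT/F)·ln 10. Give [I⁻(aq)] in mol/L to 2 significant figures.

0.40 M

I₂/I⁻ is the cathode (higher E°); E°cell = +0.531 − (−0.127) = +0.658 V with n = 2.
From the Nernst equation, log Q = n(E° − E)/0.0592 = 2·(+0.658 − (+0.785))/0.0592 = −4.291.
The balanced reaction is I2(s) + Pb(s) → 2 I⁻(aq) + Pb²⁺(aq), so Q = [I⁻(aq)]^2·[Pb²⁺(aq)].
Solving for the unknown gives log [I⁻(aq)] = −0.395, so [I⁻(aq)] ≈ 0.40 M.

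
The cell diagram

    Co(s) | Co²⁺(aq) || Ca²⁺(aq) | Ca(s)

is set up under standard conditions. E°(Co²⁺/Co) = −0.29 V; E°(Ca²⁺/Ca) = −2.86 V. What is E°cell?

−2.57 V

By convention the left-hand electrode in cell notation is the anode (oxidation) and the right-hand electrode is the cathode (reduction).
E°cell = E°(right) − E°(left) = −2.86 − (−0.29) = −2.57 V.
The negative sign shows that, as written, the cell would require an external voltage to drive the reaction.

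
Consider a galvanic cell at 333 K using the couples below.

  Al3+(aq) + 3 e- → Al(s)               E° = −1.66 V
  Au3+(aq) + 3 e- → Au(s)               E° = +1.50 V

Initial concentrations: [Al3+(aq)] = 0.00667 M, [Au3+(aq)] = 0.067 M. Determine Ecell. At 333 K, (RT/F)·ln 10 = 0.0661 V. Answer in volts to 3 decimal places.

Since E°(Au³⁺/Au) > E°(Al³⁺/Al), Au³⁺/Au serves as the cathode.
E°cell = E°cat − E°an = +1.50 − (−1.66) = +3.16 V; n = 3.
For the overall reaction Au3+(aq) + Al(s) → Au(s) + Al3+(aq), Q = [Al3+(aq)] / [Au3+(aq)] = 0.0996, giving log Q = −1.002.
Applying E = E° − (RT ln10/nF)·log Q gives +3.16 − (0.0661/3)(−1.002) = +3.182 V.

+3.182 V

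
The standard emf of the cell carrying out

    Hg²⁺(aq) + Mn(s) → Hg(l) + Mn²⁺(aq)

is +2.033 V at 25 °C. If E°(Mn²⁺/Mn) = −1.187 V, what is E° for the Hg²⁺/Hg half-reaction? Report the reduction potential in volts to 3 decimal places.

In the reaction as written the Hg²⁺/Hg couple is reduced (cathode) and Mn²⁺/Mn is oxidized (anode), so E°cell = E°(Hg²⁺/Hg) − E°(Mn²⁺/Mn).
E°(Hg²⁺/Hg) = E°cell + E°(anode) = +2.033 + (−1.187) = +0.846 V.

+0.846 V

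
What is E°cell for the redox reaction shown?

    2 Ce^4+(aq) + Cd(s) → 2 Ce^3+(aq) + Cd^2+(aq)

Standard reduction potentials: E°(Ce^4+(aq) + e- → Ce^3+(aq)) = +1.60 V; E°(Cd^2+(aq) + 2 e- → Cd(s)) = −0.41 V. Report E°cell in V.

+2.01 V

In the reaction as written, Ce^4+(aq) is reduced (cathode) and Cd^2+(aq) is produced by oxidation at the anode.
E°cell = E°(cathode) − E°(anode) = +1.60 − (−0.41) = +2.01 V.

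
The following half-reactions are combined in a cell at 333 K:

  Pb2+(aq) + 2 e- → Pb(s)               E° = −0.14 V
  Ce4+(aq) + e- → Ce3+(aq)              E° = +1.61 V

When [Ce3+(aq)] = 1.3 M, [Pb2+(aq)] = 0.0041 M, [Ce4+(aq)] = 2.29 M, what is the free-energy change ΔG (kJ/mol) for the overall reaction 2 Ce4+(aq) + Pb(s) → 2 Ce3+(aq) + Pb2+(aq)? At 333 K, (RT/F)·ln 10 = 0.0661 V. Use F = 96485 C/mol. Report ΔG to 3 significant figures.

−356 kJ/mol

E°cell = +1.61 − (−0.14) = +1.75 V; the balanced reaction transfers n = 2 electrons.
Q = ([Ce3+(aq)]^2·[Pb2+(aq)]) / [Ce4+(aq)]^2 = 0.00132, so log Q = −2.879 and E = +1.75 − (0.0661/2)(−2.879) = +1.8452 V.
Then ΔG = −nFE = −2 × 96485 × +1.8452 J/mol = −356 kJ/mol.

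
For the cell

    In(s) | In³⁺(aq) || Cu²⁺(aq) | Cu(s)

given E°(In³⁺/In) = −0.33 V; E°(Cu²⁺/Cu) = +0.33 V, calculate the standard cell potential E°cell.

By convention the left-hand electrode in cell notation is the anode (oxidation) and the right-hand electrode is the cathode (reduction).
E°cell = E°(right) − E°(left) = +0.33 − (−0.33) = +0.66 V.

+0.66 V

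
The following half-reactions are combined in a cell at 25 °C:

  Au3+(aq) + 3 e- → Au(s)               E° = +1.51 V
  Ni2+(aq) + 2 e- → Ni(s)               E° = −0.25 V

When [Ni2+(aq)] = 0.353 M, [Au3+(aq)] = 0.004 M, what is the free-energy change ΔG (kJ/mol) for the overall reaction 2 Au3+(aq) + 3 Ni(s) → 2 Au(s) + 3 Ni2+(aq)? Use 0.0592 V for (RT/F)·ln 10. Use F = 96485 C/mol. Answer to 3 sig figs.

E°cell = +1.51 − (−0.25) = +1.76 V; the balanced reaction transfers n = 6 electrons.
Here Q = [Ni2+(aq)]^3 / [Au3+(aq)]^2 = 2.75×10^3 (log Q = 3.439), giving E = +1.76 − (0.0592/6)·(3.439) = +1.7261 V.
ΔG = −nFE = −(6)(96485)(+1.7261) J/mol = −999 kJ/mol.

−999 kJ/mol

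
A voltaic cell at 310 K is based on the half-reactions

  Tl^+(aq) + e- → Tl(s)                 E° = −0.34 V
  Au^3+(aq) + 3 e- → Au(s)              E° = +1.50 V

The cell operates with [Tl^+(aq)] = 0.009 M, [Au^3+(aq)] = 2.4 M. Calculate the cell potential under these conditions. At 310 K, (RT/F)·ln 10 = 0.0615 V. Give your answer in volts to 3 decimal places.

+1.974 V

Since E°(Au³⁺/Au) > E°(Tl⁺/Tl), Au³⁺/Au serves as the cathode.
E°cell = +1.50 − (−0.34) = +1.84 V, with n = 3 electrons transferred.
The balanced reaction is Au^3+(aq) + 3 Tl(s) → Au(s) + 3 Tl^+(aq), so Q = [Tl^+(aq)]^3 / [Au^3+(aq)] = 3.04×10^−7 and log Q = −6.517.
By the Nernst equation, E = +1.84 − (0.0615/3)·(−6.517) = +1.974 V.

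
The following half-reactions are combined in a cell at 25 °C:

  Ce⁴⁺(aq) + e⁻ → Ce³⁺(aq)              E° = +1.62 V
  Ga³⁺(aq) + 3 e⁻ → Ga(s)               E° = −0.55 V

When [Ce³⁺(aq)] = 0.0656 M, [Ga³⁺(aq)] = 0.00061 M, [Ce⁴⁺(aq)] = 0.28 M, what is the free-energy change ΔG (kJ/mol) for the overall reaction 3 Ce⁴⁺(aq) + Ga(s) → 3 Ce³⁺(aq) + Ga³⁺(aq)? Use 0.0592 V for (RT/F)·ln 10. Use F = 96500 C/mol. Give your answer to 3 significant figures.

−657 kJ/mol

E°cell = +1.62 − (−0.55) = +2.17 V; the balanced reaction transfers n = 3 electrons.
Q = ([Ce³⁺(aq)]^3·[Ga³⁺(aq)]) / [Ce⁴⁺(aq)]^3 = 7.84×10^−6, so log Q = −5.105 and E = +2.17 − (0.0592/3)(−5.105) = +2.2707 V.
Finally ΔG = −nFE = −(3)(96500 C/mol)(+2.2707 V) = −657 kJ/mol.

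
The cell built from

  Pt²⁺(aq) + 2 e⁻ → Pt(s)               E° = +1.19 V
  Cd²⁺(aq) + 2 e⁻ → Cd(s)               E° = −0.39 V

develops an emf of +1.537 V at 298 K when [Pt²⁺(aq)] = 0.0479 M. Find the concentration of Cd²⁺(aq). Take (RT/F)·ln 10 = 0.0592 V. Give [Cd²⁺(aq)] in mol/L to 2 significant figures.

With Pt²⁺/Pt at the cathode and Cd²⁺/Cd at the anode, E°cell = +1.19 − (−0.39) = +1.58 V (n = 2).
From the Nernst equation, log Q = n(E° − E)/0.0592 = 2·(+1.58 − (+1.537))/0.0592 = 1.453.
Balancing electrons gives Pt²⁺(aq) + Cd(s) → Pt(s) + Cd²⁺(aq); thus Q = [Cd²⁺(aq)] / [Pt²⁺(aq)].
Substituting the known concentrations and solving, log [Cd²⁺(aq)] = 0.133 and [Cd²⁺(aq)] = 1.4 M.

1.4 M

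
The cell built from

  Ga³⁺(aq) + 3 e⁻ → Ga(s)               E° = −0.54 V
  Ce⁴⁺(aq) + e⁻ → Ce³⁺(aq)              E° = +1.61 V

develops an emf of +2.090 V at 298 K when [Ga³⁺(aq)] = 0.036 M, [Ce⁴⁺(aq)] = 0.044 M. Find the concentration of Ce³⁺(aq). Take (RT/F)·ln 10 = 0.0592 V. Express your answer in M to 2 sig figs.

1.4 M

With Ce⁴⁺/Ce³⁺ at the cathode and Ga³⁺/Ga at the anode, E°cell = +1.61 − (−0.54) = +2.15 V (n = 3).
Rearranging E = E° − (0.0592/n)·log Q gives log Q = 3(+2.15 − (+2.090))/0.0592 = 3.041.
For 3 Ce⁴⁺(aq) + Ga(s) → 3 Ce³⁺(aq) + Ga³⁺(aq), the reaction quotient is Q = ([Ce³⁺(aq)]^3·[Ga³⁺(aq)]) / [Ce⁴⁺(aq)]^3.
Substituting the known concentrations and solving, log [Ce³⁺(aq)] = 0.138 and [Ce³⁺(aq)] = 1.4 M.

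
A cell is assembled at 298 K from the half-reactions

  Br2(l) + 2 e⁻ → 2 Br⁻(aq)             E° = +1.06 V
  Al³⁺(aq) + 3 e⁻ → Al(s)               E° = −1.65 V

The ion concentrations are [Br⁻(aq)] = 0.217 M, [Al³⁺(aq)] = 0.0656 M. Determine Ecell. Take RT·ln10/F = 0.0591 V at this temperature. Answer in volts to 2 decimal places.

Since E°(Br₂/Br⁻) > E°(Al³⁺/Al), Br₂/Br⁻ serves as the cathode.
E°cell = E°cat − E°an = +1.06 − (−1.65) = +2.71 V; n = 6.
Balancing gives 3 Br2(l) + 2 Al(s) → 6 Br⁻(aq) + 2 Al³⁺(aq); hence Q = [Br⁻(aq)]^6·[Al³⁺(aq)]^2 = 4.49×10^−7 (log Q = −6.347).
By the Nernst equation, E = +2.71 − (0.0591/6)·(−6.347) = +2.77 V.

+2.77 V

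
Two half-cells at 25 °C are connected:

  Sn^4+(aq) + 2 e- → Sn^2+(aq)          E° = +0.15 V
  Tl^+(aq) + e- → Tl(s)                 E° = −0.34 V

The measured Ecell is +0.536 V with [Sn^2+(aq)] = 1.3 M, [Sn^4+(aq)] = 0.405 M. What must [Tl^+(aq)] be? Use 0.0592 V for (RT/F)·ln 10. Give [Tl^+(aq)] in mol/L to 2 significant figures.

Sn⁴⁺/Sn²⁺ is the cathode (higher E°); E°cell = +0.15 − (−0.34) = +0.49 V with n = 2.
Rearranging E = E° − (0.0592/n)·log Q gives log Q = 2(+0.49 − (+0.536))/0.0592 = −1.554.
The balanced reaction is Sn^4+(aq) + 2 Tl(s) → Sn^2+(aq) + 2 Tl^+(aq), so Q = ([Sn^2+(aq)]·[Tl^+(aq)]^2) / [Sn^4+(aq)].
Solving for the unknown gives log [Tl^+(aq)] = −1.030, so [Tl^+(aq)] ≈ 0.093 M.

0.093 M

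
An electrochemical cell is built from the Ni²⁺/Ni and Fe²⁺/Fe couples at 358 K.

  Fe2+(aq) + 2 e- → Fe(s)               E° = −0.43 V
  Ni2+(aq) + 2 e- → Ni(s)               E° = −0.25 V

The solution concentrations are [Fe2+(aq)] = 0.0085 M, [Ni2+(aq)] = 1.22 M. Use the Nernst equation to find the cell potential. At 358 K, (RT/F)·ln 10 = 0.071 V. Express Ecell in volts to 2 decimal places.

Ni²⁺/Ni is reduced (cathode, E° = −0.25 V) and Fe²⁺/Fe is oxidized (anode).
E°cell = −0.25 − (−0.43) = +0.18 V, with n = 2 electrons transferred.
The balanced reaction is Ni2+(aq) + Fe(s) → Ni(s) + Fe2+(aq), so Q = [Fe2+(aq)] / [Ni2+(aq)] = 0.00697 and log Q = −2.157.
By the Nernst equation, E = +0.18 − (0.071/2)·(−2.157) = +0.26 V.

+0.26 V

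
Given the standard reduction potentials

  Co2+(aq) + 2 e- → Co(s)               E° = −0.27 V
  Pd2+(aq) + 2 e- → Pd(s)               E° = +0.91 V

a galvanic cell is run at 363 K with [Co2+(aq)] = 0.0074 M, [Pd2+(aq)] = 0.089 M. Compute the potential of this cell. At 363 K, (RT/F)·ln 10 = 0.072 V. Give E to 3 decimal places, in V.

The Pd²⁺/Pd couple has the more positive E°, so it is the cathode; Co²⁺/Co is the anode.
The standard potential is +0.91 − (−0.27) = +1.18 V and the balanced reaction transfers n = 2 electrons.
Balancing gives Pd2+(aq) + Co(s) → Pd(s) + Co2+(aq); hence Q = [Co2+(aq)] / [Pd2+(aq)] = 0.0831 (log Q = −1.080).
E = E° − (0.072/n)·log Q = +1.18 − (0.072/2)(−1.080) = +1.219 V.

+1.219 V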